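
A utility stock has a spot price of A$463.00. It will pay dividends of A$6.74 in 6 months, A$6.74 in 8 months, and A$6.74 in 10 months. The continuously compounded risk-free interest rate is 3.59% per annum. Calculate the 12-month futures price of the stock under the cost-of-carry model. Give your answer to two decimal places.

PV(dividends) I = 6.74·e^(−0.0359·6/12) + 6.74·e^(−0.0359·8/12) + 6.74·e^(−0.0359·10/12)
I = 6.6201 + 6.5806 + 6.5413 = 19.7420
F = (S − I)·e^(rT) = (463.00 − 19.7420) · e^(0.0359·12/12)
= 443.2580 · e^0.035900 = 443.2580 × 1.036552 = A$459.46

A$459.46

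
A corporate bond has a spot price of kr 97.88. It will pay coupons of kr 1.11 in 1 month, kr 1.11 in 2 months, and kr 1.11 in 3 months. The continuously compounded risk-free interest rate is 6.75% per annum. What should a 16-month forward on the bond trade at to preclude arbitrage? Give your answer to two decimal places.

kr 103.49

PV(coupons) I = 1.11·e^(−0.0675·1/12) + 1.11·e^(−0.0675·2/12) + 1.11·e^(−0.0675·3/12)
I = 1.1038 + 1.0976 + 1.0914 = 3.2928
F = (S − I)·e^(rT) = (97.88 − 3.2928) · e^(0.0675·16/12)
= 94.5872 · e^0.090000 = 94.5872 × 1.094174 = kr 103.49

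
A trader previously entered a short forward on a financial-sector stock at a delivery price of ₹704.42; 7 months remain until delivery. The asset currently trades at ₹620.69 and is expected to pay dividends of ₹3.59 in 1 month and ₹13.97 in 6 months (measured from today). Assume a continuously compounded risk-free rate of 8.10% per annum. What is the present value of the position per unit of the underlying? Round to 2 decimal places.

PV(remaining dividends) I = 3.59·e^(−0.0810·1/12) + 13.97·e^(−0.0810·6/12) = 16.9814
Current forward F = (S − I)·e^(rT) = (620.69 − 16.9814)·e^(0.0810·7/12) = 603.7086 × 1.048384 = 632.9184
Value (long) = (F − K)·e^(−rT) = (632.9184 − 704.42) × 0.953849 = -68.2017
Short position value = −(long value) = ₹68.20

₹68.20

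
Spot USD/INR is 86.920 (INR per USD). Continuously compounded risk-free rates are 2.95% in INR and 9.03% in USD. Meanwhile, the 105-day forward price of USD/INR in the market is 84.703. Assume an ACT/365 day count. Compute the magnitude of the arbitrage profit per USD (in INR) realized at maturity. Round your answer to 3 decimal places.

Fair forward: F* = S·e^(carry·T), with carry = (r_INR − r_USD) = 0.0295 − 0.0903 = -0.0608
F* = 86.920 · e^(-0.0608 × 105/365) = 86.920 · e^-0.017490 = 86.920 × 0.982662 = 85.4130
Market 84.703 < fair 85.4130: forward underpriced → reverse cash-and-carry (short spot, go long the forward).
At maturity, profit = |F_mkt − F*| = |84.703 − 85.4130| = 0.710 per USD (in INR)

0.710 per USD (in INR)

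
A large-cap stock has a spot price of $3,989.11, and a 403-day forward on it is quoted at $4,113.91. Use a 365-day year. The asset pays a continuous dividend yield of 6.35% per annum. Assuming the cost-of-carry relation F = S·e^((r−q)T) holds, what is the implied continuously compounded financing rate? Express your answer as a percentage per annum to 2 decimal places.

9.14%

From F = S·e^((r−q)T): (r − q) = ln(F/S)/T
ln(4113.91/3989.11) = ln(1.031285) = 0.030806
(r − q) = 0.030806 / (403/365) = 0.027901
r = ln(F/S)/T + q = 0.027901 + 0.0635 = 0.091401
r = 9.14%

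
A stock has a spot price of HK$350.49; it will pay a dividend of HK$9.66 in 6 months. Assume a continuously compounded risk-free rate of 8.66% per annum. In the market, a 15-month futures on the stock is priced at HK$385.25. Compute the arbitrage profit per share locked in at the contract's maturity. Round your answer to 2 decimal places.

PV(dividends) I = 9.66·e^(−0.0866·6/12) = 9.2506
Fair futures F* = (S − I)·e^(rT) = (350.49 − 9.2506)·e^0.108250 = 341.2394 × 1.114326 = 380.2519
Market HK$385.25 > fair 380.2519: forward overpriced → cash-and-carry (borrow at r, buy the stock and collect the dividends, short the forward).
Profit at T = |F_mkt − F*| = |385.25 − 380.2519| = HK$5.00 per share

HK$5.00 per share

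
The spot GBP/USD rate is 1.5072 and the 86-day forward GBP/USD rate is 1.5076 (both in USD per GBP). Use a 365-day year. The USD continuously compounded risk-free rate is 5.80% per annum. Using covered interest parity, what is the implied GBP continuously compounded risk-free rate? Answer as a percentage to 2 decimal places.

F = S·e^((r_USD − r_GBP)T) ⇒ r_GBP = r_USD − ln(F/S)/T
ln(1.5076/1.5072) = 0.000265; /(86/365) = 0.001125
r_GBP = 0.0580 − 0.001125 = 0.056875
r_GBP = 5.69%

5.69%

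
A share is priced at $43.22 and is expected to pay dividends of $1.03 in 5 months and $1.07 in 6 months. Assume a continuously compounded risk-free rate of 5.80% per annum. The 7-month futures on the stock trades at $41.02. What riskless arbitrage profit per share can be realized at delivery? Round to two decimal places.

$1.57 per share

PV(dividends) I = 1.03·e^(−0.0580·5/12) + 1.07·e^(−0.0580·6/12) = 2.0448
Fair futures F* = (S − I)·e^(rT) = (43.22 − 2.0448)·e^0.033833 = 41.1752 × 1.034412 = 42.5921
Market $41.02 < fair 42.5921: forward underpriced → reverse cash-and-carry (short the stock, invest proceeds at r, pay the dividends, go long the forward).
Profit at T = |F_mkt − F*| = |41.02 − 42.5921| = $1.57 per share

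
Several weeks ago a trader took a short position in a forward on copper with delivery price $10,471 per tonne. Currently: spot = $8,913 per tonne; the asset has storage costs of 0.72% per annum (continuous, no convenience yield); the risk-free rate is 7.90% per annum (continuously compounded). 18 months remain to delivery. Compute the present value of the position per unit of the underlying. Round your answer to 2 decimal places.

Current fair forward for the remaining 18 months: F = S·e^((r + u)·T), (r + u) = 0.0790 + 0.0072 = 0.0862
F = 8913 · e^(0.0862 × 18/12) = 8913 × 1.13803148 = 10143.2746
Value of long forward = (F − K)·e^(−rT) = (10143.2746 − 10471) · e^(−0.0790·18/12)
= -327.7254 × 0.88825182 = -291.10
Short position value = −(long value) = $291.10

$291.10 per tonne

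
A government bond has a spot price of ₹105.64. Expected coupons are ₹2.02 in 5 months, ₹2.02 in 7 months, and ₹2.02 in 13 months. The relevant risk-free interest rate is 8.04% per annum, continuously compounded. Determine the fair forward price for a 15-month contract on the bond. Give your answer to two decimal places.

₹110.47

PV(coupons) I = 2.02·e^(−0.0804·5/12) + 2.02·e^(−0.0804·7/12) + 2.02·e^(−0.0804·13/12)
I = 1.9535 + 1.9274 + 1.8515 = 5.7324
F = (S − I)·e^(rT) = (105.64 − 5.7324) · e^(0.0804·15/12)
= 99.9076 · e^0.100500 = 99.9076 × 1.105724 = ₹110.47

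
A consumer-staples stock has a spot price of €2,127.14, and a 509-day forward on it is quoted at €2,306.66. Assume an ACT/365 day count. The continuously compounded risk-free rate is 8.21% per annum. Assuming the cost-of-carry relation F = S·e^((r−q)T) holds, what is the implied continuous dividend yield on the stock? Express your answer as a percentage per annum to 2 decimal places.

From F = S·e^((r−q)T): (r − q) = ln(F/S)/T
ln(2306.66/2127.14) = ln(1.084395) = 0.081022
(r − q) = 0.081022 / (509/365) = 0.058100
q = r − ln(F/S)/T = 0.0821 − 0.058100 = 0.024000
q = 2.40%

2.40%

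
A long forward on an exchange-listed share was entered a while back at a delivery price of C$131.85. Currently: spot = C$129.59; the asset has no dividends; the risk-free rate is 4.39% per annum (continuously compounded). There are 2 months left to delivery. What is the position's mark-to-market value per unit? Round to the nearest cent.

-C$1.30

Current fair forward for the remaining 2 months: F = S·e^(r·T), r = 0.0439
F = 129.59 · e^(0.0439 × 2/12) = 129.59 × 1.007343 = 130.5416
Value of long forward = (F − K)·e^(−rT) = (130.5416 − 131.85) · e^(−0.0439·2/12)
= -1.3084 × 0.992710 = -1.30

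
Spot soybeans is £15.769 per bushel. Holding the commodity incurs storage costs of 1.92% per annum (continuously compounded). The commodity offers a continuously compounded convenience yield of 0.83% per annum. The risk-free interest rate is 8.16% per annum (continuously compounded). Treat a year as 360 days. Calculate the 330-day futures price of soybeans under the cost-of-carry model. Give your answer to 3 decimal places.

£17.164 per bushel

Net carry = r + u − y = 0.0816 + 0.0192 − 0.0083 = 0.0925
F = S·e^((r+u−y)T) = 15.769 · e^(0.0925 × 330/360) = 15.769 · e^0.084792
= 15.769 × 1.088491 = £17.164 per bushel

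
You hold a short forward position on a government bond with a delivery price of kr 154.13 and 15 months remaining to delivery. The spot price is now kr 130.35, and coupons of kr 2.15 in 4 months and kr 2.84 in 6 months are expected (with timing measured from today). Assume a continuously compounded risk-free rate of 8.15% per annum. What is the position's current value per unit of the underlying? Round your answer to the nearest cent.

PV(remaining coupons) I = 2.15·e^(−0.0815·4/12) + 2.84·e^(−0.0815·6/12) = 4.8190
Current forward F = (S − I)·e^(rT) = (130.35 − 4.8190)·e^(0.0815·15/12) = 125.5310 × 1.107245 = 138.9936
Value (long) = (F − K)·e^(−rT) = (138.9936 − 154.13) × 0.903142 = -13.6703
Short position value = −(long value) = kr 13.67

kr 13.67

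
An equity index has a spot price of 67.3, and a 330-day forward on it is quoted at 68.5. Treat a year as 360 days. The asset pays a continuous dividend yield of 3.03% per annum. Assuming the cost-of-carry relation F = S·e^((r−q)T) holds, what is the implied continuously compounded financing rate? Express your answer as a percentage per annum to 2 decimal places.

4.96%

From F = S·e^((r−q)T): (r − q) = ln(F/S)/T
ln(68.5/67.3) = ln(1.017831) = 0.017674
(r − q) = 0.017674 / (330/360) = 0.019281
r = ln(F/S)/T + q = 0.019281 + 0.0303 = 0.049581
r = 4.96%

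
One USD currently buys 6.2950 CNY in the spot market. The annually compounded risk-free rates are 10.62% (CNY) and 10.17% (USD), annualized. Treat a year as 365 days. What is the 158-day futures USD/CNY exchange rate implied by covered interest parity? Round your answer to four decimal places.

By covered interest parity, F = S · (1+r_CNY)^T / (1+r_USD)^T
= 6.2950 × 1.044659 / 1.042817 = 6.2950 × 1.001766
F = 6.3061 CNY per USD

6.3061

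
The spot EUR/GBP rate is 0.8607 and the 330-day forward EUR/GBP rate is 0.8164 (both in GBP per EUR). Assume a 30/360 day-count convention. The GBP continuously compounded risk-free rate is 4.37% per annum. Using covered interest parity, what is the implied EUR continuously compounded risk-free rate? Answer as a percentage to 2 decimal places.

10.13%

F = S·e^((r_GBP − r_EUR)T) ⇒ r_EUR = r_GBP − ln(F/S)/T
ln(0.8164/0.8607) = -0.052842; /(330/360) = -0.057646
r_EUR = 0.0437 + 0.057646 = 0.101346
r_EUR = 10.13%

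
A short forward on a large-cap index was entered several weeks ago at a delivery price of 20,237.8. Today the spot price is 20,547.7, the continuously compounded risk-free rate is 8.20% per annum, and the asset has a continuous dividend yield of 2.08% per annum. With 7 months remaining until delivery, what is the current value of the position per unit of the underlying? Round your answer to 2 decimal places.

-1007.35

Current fair forward for the remaining 7 months: F = S·e^((r − q)·T), (r − q) = 0.0820 − 0.0208 = 0.0612
F = 20547.7 · e^(0.0612 × 7/12) = 20547.7 × 1.03634490 = 21294.5041
Value of long forward = (F − K)·e^(−rT) = (21294.5041 − 20237.8) · e^(−0.0820·7/12)
= 1056.7041 × 0.95329266 = 1007.35
Short position value = −(long value) = -1007.35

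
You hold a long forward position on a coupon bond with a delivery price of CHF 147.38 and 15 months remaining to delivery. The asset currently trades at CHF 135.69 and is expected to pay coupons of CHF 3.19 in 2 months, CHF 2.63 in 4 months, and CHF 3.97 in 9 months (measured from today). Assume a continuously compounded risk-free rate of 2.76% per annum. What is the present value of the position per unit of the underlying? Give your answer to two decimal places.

PV(remaining coupons) I = 3.19·e^(−0.0276·2/12) + 2.63·e^(−0.0276·4/12) + 3.97·e^(−0.0276·9/12) = 9.6699
Current forward F = (S − I)·e^(rT) = (135.69 − 9.6699)·e^(0.0276·15/12) = 126.0201 × 1.035102 = 130.4437
Value (long) = (F − K)·e^(−rT) = (130.4437 − 147.38) × 0.966088 = -16.3620
Value = -CHF 16.36

-CHF 16.36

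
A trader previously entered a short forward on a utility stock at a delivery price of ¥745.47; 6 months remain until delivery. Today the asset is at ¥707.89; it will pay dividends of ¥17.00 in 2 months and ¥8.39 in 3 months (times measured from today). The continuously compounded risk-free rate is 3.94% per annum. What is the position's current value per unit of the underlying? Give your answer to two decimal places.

PV(remaining dividends) I = 17.00·e^(−0.0394·2/12) + 8.39·e^(−0.0394·3/12) = 25.1965
Current forward F = (S − I)·e^(rT) = (707.89 − 25.1965)·e^(0.0394·6/12) = 682.6935 × 1.019895 = 696.2757
Value (long) = (F − K)·e^(−rT) = (696.2757 − 745.47) × 0.980493 = -48.2347
Short position value = −(long value) = ¥48.23

¥48.23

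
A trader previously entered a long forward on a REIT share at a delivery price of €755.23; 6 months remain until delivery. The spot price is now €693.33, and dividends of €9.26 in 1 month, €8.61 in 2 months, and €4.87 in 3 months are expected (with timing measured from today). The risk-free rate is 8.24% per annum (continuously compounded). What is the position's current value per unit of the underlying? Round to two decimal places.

-€53.88

PV(remaining dividends) I = 9.26·e^(−0.0824·1/12) + 8.61·e^(−0.0824·2/12) + 4.87·e^(−0.0824·3/12) = 22.4599
Current forward F = (S − I)·e^(rT) = (693.33 − 22.4599)·e^(0.0824·6/12) = 670.8701 × 1.042060 = 699.0869
Value (long) = (F − K)·e^(−rT) = (699.0869 − 755.23) × 0.959637 = -53.8770
Value = -€53.88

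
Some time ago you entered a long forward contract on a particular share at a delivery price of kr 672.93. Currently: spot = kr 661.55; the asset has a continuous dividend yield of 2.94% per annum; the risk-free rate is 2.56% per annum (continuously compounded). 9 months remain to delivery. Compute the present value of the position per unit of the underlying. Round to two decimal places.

-kr 13.01

Current fair forward for the remaining 9 months: F = S·e^((r − q)·T), (r − q) = 0.0256 − 0.0294 = -0.0038
F = 661.55 · e^(-0.0038 × 9/12) = 661.55 × 0.997154 = 659.6672
Value of long forward = (F − K)·e^(−rT) = (659.6672 − 672.93) · e^(−0.0256·9/12)
= -13.2628 × 0.980983 = -13.01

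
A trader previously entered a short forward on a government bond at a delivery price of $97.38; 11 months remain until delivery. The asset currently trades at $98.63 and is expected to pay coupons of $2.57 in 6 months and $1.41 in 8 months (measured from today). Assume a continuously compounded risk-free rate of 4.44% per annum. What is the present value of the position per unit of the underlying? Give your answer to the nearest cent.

-$1.25

PV(remaining coupons) I = 2.57·e^(−0.0444·6/12) + 1.41·e^(−0.0444·8/12) = 3.8825
Current forward F = (S − I)·e^(rT) = (98.63 − 3.8825)·e^(0.0444·11/12) = 94.7475 × 1.041540 = 98.6833
Value (long) = (F − K)·e^(−rT) = (98.6833 − 97.38) × 0.960117 = 1.2513
Short position value = −(long value) = -$1.25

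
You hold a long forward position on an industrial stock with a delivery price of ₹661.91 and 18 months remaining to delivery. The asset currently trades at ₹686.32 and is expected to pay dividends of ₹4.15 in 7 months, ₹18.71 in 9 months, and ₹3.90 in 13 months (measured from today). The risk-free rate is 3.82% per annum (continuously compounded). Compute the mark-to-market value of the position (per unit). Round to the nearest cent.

PV(remaining dividends) I = 4.15·e^(−0.0382·7/12) + 18.71·e^(−0.0382·9/12) + 3.90·e^(−0.0382·13/12) = 25.9820
Current forward F = (S − I)·e^(rT) = (686.32 − 25.9820)·e^(0.0382·18/12) = 660.3380 × 1.058973 = 699.2801
Value (long) = (F − K)·e^(−rT) = (699.2801 − 661.91) × 0.944311 = 35.2890
Value = ₹35.29

₹35.29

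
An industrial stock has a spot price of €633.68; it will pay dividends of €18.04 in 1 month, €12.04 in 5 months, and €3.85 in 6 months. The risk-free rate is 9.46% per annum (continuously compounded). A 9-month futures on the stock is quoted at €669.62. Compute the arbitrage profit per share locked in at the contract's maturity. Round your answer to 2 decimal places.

PV(dividends) I = 18.04·e^(−0.0946·1/12) + 12.04·e^(−0.0946·5/12) + 3.85·e^(−0.0946·6/12) = 33.1451
Fair futures F* = (S − I)·e^(rT) = (633.68 − 33.1451)·e^0.070950 = 600.5349 × 1.073528 = 644.6910
Market €669.62 > fair 644.6910: forward overpriced → cash-and-carry (borrow at r, buy the stock and collect the dividends, short the forward).
Profit at T = |F_mkt − F*| = |669.62 − 644.6910| = €24.93 per share

€24.93 per share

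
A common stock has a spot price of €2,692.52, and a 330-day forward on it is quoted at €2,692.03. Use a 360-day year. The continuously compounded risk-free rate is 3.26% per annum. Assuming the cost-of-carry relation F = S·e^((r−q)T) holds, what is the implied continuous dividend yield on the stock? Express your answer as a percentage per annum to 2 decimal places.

From F = S·e^((r−q)T): (r − q) = ln(F/S)/T
ln(2692.03/2692.52) = ln(0.999818) = -0.000182
(r − q) = -0.000182 / (330/360) = -0.000199
q = r − ln(F/S)/T = 0.0326 + 0.000199 = 0.032799
q = 3.28%

3.28%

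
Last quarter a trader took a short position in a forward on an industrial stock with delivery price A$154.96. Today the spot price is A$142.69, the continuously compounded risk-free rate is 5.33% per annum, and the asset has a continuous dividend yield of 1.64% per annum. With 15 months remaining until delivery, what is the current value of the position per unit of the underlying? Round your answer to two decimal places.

A$5.18

Current fair forward for the remaining 15 months: F = S·e^((r − q)·T), (r − q) = 0.0533 − 0.0164 = 0.0369
F = 142.69 · e^(0.0369 × 15/12) = 142.69 × 1.047205 = 149.4257
Value of long forward = (F − K)·e^(−rT) = (149.4257 − 154.96) · e^(−0.0533·15/12)
= -5.5343 × 0.935546 = -5.18
Short position value = −(long value) = A$5.18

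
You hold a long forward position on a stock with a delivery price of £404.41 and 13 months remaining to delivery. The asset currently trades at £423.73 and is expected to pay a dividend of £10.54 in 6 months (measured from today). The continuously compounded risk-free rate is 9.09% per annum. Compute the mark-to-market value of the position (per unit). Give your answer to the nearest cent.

PV(remaining dividends) I = 10.54·e^(−0.0909·6/12) = 10.0717
Current forward F = (S − I)·e^(rT) = (423.73 − 10.0717)·e^(0.0909·13/12) = 413.6583 × 1.103487 = 456.4666
Value (long) = (F − K)·e^(−rT) = (456.4666 − 404.41) × 0.906218 = 47.1746
Value = £47.17

£47.17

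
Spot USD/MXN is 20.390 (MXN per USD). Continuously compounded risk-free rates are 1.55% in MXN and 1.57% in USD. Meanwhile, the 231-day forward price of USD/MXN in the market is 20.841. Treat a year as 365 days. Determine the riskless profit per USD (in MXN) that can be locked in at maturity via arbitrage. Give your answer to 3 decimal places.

0.454 per USD (in MXN)

Fair forward: F* = S·e^(carry·T), with carry = (r_MXN − r_USD) = 0.0155 − 0.0157 = -0.0002
F* = 20.390 · e^(-0.0002 × 231/365) = 20.390 · e^-0.000127 = 20.390 × 0.999873 = 20.3874
Market 20.841 > fair 20.3874: forward overpriced → cash-and-carry (buy spot, short the forward).
At maturity, profit = |F_mkt − F*| = |20.841 − 20.3874| = 0.454 per USD (in MXN)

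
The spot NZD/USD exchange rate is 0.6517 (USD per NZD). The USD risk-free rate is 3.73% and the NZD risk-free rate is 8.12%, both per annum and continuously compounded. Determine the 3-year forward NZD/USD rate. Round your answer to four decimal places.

0.5713

F = S·e^((r_USD − r_NZD)T) = 0.6517 · e^((0.0373 − 0.0812) × 3)
= 0.6517 · e^-0.131700 = 0.6517 × 0.876604
F = 0.5713 USD per NZD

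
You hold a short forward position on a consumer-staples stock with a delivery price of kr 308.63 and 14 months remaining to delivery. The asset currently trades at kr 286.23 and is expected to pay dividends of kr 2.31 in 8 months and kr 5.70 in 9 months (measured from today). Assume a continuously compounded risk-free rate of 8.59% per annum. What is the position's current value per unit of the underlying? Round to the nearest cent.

kr 0.50

PV(remaining dividends) I = 2.31·e^(−0.0859·8/12) + 5.70·e^(−0.0859·9/12) = 7.5258
Current forward F = (S − I)·e^(rT) = (286.23 − 7.5258)·e^(0.0859·14/12) = 278.7042 × 1.105410 = 308.0824
Value (long) = (F − K)·e^(−rT) = (308.0824 − 308.63) × 0.904641 = -0.4954
Short position value = −(long value) = kr 0.50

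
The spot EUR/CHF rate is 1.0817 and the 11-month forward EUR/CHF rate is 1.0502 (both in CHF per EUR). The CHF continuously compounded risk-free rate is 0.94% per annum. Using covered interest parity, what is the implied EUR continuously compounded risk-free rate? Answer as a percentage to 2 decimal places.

4.16%

F = S·e^((r_CHF − r_EUR)T) ⇒ r_EUR = r_CHF − ln(F/S)/T
ln(1.0502/1.0817) = -0.029553; /(11/12) = -0.032240
r_EUR = 0.0094 + 0.032240 = 0.041640
r_EUR = 4.16%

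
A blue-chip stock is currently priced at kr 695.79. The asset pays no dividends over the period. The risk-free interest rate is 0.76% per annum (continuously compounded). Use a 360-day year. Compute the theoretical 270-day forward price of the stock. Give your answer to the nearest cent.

F = S·e^(rT) = 695.79 · e^(0.0076 × 270/360)
= 695.79 · e^0.005700 = 695.79 × 1.005716
F = kr 699.77

kr 699.77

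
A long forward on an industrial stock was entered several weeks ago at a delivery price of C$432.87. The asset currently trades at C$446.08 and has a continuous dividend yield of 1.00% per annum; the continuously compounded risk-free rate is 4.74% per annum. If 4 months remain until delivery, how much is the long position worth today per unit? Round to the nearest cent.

C$18.51

Current fair forward for the remaining 4 months: F = S·e^((r − q)·T), (r − q) = 0.0474 − 0.0100 = 0.0374
F = 446.08 · e^(0.0374 × 4/12) = 446.08 × 1.012545 = 451.6761
Value of long forward = (F − K)·e^(−rT) = (451.6761 − 432.87) · e^(−0.0474·4/12)
= 18.8061 × 0.984324 = 18.51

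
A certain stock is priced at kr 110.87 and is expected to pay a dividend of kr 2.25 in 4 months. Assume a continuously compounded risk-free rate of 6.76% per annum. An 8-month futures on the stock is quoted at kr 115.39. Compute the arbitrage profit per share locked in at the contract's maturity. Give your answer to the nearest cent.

PV(dividends) I = 2.25·e^(−0.0676·4/12) = 2.1999
Fair futures F* = (S − I)·e^(rT) = (110.87 − 2.1999)·e^0.045067 = 108.6701 × 1.046098 = 113.6796
Market kr 115.39 > fair 113.6796: forward overpriced → cash-and-carry (borrow at r, buy the stock and collect the dividends, short the forward).
Profit at T = |F_mkt − F*| = |115.39 − 113.6796| = kr 1.71 per share

kr 1.71 per share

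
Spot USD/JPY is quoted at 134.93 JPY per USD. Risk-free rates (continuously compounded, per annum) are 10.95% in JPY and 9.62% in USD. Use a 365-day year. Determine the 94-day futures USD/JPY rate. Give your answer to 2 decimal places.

F = S·e^((r_JPY − r_USD)T) = 134.93 · e^((0.1095 − 0.0962) × 94/365)
= 134.93 · e^0.003425 = 134.93 × 1.003431
F = 135.39 JPY per USD

135.39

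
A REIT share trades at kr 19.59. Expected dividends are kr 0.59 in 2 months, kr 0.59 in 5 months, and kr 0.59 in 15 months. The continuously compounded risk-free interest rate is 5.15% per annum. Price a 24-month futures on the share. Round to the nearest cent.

kr 19.81

PV(dividends) I = 0.59·e^(−0.0515·2/12) + 0.59·e^(−0.0515·5/12) + 0.59·e^(−0.0515·15/12)
I = 0.5850 + 0.5775 + 0.5532 = 1.7157
F = (S − I)·e^(rT) = (19.59 − 1.7157) · e^(0.0515·24/12)
= 17.8743 · e^0.103000 = 17.8743 × 1.108491 = kr 19.81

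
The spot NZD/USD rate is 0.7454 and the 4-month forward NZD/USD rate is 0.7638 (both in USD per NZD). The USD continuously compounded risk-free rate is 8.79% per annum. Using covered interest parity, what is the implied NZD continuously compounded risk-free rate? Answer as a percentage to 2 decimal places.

1.47%

F = S·e^((r_USD − r_NZD)T) ⇒ r_NZD = r_USD − ln(F/S)/T
ln(0.7638/0.7454) = 0.024385; /(4/12) = 0.073155
r_NZD = 0.0879 − 0.073155 = 0.014745
r_NZD = 1.47%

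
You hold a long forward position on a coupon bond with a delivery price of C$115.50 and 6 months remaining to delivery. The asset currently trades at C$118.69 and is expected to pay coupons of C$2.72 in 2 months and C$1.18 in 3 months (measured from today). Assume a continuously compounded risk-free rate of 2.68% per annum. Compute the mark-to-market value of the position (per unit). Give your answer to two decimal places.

C$0.85

PV(remaining coupons) I = 2.72·e^(−0.0268·2/12) + 1.18·e^(−0.0268·3/12) = 3.8800
Current forward F = (S − I)·e^(rT) = (118.69 − 3.8800)·e^(0.0268·6/12) = 114.8100 × 1.013490 = 116.3588
Value (long) = (F − K)·e^(−rT) = (116.3588 − 115.50) × 0.986689 = 0.8474
Value = C$0.85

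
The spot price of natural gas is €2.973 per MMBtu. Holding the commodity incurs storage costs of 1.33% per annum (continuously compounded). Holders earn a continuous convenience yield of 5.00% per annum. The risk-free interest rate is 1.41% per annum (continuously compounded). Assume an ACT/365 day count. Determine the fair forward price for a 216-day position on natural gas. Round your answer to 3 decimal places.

Net carry = r + u − y = 0.0141 + 0.0133 − 0.0500 = -0.0226
F = S·e^((r+u−y)T) = 2.973 · e^(-0.0226 × 216/365) = 2.973 · e^-0.013374
= 2.973 × 0.986715 = €2.934 per MMBtu

€2.934 per MMBtu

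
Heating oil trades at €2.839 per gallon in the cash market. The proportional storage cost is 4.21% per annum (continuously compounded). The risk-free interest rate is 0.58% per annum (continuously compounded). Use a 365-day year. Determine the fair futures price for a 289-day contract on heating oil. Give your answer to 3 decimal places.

€2.949 per gallon

Net carry = r + u − y = 0.0058 + 0.0421 − 0.0000 = 0.0479
F = S·e^((r+u−y)T) = 2.839 · e^(0.0479 × 289/365) = 2.839 · e^0.037926
= 2.839 × 1.038654 = €2.949 per gallon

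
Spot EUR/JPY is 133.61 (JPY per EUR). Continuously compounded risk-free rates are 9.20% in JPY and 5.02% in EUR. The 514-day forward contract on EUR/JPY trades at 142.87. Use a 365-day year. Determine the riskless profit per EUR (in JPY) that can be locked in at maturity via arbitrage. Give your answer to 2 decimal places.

1.16 per EUR (in JPY)

Fair forward: F* = S·e^(carry·T), with carry = (r_JPY − r_EUR) = 0.0920 − 0.0502 = 0.0418
F* = 133.61 · e^(0.0418 × 514/365) = 133.61 · e^0.058864 = 133.61 × 1.060631 = 141.7109
Market 142.87 > fair 141.7109: forward overpriced → cash-and-carry (buy spot, short the forward).
At maturity, profit = |F_mkt − F*| = |142.87 − 141.7109| = 1.16 per EUR (in JPY)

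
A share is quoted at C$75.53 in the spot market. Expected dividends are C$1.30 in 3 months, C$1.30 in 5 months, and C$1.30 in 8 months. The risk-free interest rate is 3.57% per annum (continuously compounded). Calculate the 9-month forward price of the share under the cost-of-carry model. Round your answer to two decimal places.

C$73.64

PV(dividends) I = 1.30·e^(−0.0357·3/12) + 1.30·e^(−0.0357·5/12) + 1.30·e^(−0.0357·8/12)
I = 1.2884 + 1.2808 + 1.2694 = 3.8386
F = (S − I)·e^(rT) = (75.53 − 3.8386) · e^(0.0357·9/12)
= 71.6914 · e^0.026775 = 71.6914 × 1.027137 = C$73.64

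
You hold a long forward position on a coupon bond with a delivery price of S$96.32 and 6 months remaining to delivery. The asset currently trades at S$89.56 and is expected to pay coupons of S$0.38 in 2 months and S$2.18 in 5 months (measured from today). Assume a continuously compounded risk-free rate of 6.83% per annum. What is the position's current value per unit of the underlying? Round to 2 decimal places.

PV(remaining coupons) I = 0.38·e^(−0.0683·2/12) + 2.18·e^(−0.0683·5/12) = 2.4945
Current forward F = (S − I)·e^(rT) = (89.56 − 2.4945)·e^(0.0683·6/12) = 87.0655 × 1.034740 = 90.0902
Value (long) = (F − K)·e^(−rT) = (90.0902 − 96.32) × 0.966427 = -6.0206
Value = -S$6.02

-S$6.02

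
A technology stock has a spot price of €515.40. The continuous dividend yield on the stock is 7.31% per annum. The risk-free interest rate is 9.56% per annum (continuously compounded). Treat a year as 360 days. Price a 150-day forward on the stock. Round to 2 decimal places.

F = S·e^((r − q)T) = 515.40 · e^((0.0956 − 0.0731) × 150/360)
= 515.40 · e^0.009375 = 515.40 × 1.009419
F = €520.25

€520.25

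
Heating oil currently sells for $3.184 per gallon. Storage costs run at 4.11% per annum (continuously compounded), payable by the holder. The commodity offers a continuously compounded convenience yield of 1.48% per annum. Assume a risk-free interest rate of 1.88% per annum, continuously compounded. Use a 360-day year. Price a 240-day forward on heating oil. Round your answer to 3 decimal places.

Net carry = r + u − y = 0.0188 + 0.0411 − 0.0148 = 0.0451
F = S·e^((r+u−y)T) = 3.184 · e^(0.0451 × 240/360) = 3.184 · e^0.030067
= 3.184 × 1.030524 = $3.281 per gallon

$3.281 per gallon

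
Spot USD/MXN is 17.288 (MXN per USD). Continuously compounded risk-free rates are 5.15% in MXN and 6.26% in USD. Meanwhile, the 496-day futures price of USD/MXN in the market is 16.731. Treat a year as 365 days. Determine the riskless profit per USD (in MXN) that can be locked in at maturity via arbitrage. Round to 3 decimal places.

Fair futures: F* = S·e^(carry·T), with carry = (r_MXN − r_USD) = 0.0515 − 0.0626 = -0.0111
F* = 17.288 · e^(-0.0111 × 496/365) = 17.288 · e^-0.015084 = 17.288 × 0.985029 = 17.0292
Market 16.731 < fair 17.0292: forward underpriced → reverse cash-and-carry (short spot, go long the forward).
At maturity, profit = |F_mkt − F*| = |16.731 − 17.0292| = 0.298 per USD (in MXN)

0.298 per USD (in MXN)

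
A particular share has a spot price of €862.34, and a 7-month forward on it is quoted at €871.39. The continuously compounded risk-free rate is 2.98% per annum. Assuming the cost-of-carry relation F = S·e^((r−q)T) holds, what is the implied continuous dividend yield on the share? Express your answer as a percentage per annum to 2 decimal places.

From F = S·e^((r−q)T): (r − q) = ln(F/S)/T
ln(871.39/862.34) = ln(1.010495) = 0.010440
(r − q) = 0.010440 / (7/12) = 0.017897
q = r − ln(F/S)/T = 0.0298 − 0.017897 = 0.011903
q = 1.19%

1.19%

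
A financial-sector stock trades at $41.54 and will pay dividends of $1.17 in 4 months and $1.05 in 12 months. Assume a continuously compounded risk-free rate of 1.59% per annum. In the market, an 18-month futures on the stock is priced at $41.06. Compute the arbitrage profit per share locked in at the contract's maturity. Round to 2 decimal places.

PV(dividends) I = 1.17·e^(−0.0159·4/12) + 1.05·e^(−0.0159·12/12) = 2.1973
Fair futures F* = (S − I)·e^(rT) = (41.54 − 2.1973)·e^0.023850 = 39.3427 × 1.024137 = 40.2923
Market $41.06 > fair 40.2923: forward overpriced → cash-and-carry (borrow at r, buy the stock and collect the dividends, short the forward).
Profit at T = |F_mkt − F*| = |41.06 − 40.2923| = $0.77 per share

$0.77 per share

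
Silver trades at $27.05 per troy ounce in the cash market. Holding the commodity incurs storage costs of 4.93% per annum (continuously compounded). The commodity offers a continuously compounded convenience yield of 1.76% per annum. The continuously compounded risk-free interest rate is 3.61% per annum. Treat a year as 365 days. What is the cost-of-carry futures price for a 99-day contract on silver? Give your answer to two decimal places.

Net carry = r + u − y = 0.0361 + 0.0493 − 0.0176 = 0.0678
F = S·e^((r+u−y)T) = 27.05 · e^(0.0678 × 99/365) = 27.05 · e^0.018390
= 27.05 × 1.018560 = $27.55 per troy ounce

$27.55 per troy ounce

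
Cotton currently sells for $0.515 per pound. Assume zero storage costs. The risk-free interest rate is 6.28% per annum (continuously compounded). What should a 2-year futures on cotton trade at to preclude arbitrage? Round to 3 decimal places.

$0.584 per pound

F = S·e^(rT) = 0.515 · e^(0.0628 × 2) = 0.515 · e^0.125600
= 0.515 × 1.133829 = $0.584 per pound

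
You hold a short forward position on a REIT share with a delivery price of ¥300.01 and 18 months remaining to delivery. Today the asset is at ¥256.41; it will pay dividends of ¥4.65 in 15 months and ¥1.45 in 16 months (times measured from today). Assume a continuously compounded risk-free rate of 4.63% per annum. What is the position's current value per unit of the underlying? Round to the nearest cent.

PV(remaining dividends) I = 4.65·e^(−0.0463·15/12) + 1.45·e^(−0.0463·16/12) = 5.7517
Current forward F = (S − I)·e^(rT) = (256.41 − 5.7517)·e^(0.0463·18/12) = 250.6583 × 1.071918 = 268.6851
Value (long) = (F − K)·e^(−rT) = (268.6851 − 300.01) × 0.932907 = -29.2232
Short position value = −(long value) = ¥29.22

¥29.22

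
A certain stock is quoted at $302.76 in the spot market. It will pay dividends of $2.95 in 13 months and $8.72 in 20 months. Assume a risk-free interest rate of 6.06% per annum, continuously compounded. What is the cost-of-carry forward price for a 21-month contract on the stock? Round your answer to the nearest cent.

PV(dividends) I = 2.95·e^(−0.0606·13/12) + 8.72·e^(−0.0606·20/12)
I = 2.7626 + 7.8823 = 10.6449
F = (S − I)·e^(rT) = (302.76 − 10.6449) · e^(0.0606·21/12)
= 292.1151 · e^0.106050 = 292.1151 × 1.111877 = $324.80

$324.80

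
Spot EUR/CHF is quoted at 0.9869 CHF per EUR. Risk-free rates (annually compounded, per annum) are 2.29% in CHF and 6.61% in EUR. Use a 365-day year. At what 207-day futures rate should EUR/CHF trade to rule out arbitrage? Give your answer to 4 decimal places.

0.9640

By covered interest parity, F = S · (1+r_CHF)^T / (1+r_EUR)^T
= 0.9869 × 1.012923 / 1.036967 = 0.9869 × 0.976813
F = 0.9640 CHF per EUR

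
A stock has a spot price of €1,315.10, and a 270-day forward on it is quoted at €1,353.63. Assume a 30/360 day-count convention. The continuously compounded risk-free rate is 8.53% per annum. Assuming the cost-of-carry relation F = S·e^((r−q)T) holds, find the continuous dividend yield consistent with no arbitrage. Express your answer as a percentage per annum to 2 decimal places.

4.68%

From F = S·e^((r−q)T): (r − q) = ln(F/S)/T
ln(1353.63/1315.10) = ln(1.029298) = 0.028877
(r − q) = 0.028877 / (270/360) = 0.038503
q = r − ln(F/S)/T = 0.0853 − 0.038503 = 0.046797
q = 4.68%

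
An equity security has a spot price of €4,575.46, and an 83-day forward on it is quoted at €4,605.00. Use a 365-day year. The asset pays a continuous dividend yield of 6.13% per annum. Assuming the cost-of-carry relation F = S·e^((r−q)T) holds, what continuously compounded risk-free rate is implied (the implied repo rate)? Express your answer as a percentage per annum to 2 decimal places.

From F = S·e^((r−q)T): (r − q) = ln(F/S)/T
ln(4605.00/4575.46) = ln(1.006456) = 0.006435
(r − q) = 0.006435 / (83/365) = 0.028298
r = ln(F/S)/T + q = 0.028298 + 0.0613 = 0.089598
r = 8.96%

8.96%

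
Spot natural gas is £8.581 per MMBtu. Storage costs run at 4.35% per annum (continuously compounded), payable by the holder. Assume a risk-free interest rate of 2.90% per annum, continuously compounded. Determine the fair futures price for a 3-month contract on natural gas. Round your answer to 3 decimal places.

£8.738 per MMBtu

Net carry = r + u − y = 0.0290 + 0.0435 − 0.0000 = 0.0725
F = S·e^((r+u−y)T) = 8.581 · e^(0.0725 × 3/12) = 8.581 · e^0.018125
= 8.581 × 1.018290 = £8.738 per MMBtu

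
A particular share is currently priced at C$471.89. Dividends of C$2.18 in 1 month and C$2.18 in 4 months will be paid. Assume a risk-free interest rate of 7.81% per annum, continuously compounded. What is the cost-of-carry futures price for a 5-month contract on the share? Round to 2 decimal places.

C$483.07

PV(dividends) I = 2.18·e^(−0.0781·1/12) + 2.18·e^(−0.0781·4/12)
I = 2.1659 + 2.1240 = 4.2899
F = (S − I)·e^(rT) = (471.89 − 4.2899) · e^(0.0781·5/12)
= 467.6001 · e^0.032542 = 467.6001 × 1.033077 = C$483.07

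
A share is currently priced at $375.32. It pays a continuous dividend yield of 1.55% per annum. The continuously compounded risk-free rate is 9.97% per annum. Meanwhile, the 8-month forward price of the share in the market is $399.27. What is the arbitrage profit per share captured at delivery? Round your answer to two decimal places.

Fair forward: F* = S·e^(carry·T), with carry = (r − q) = 0.0997 − 0.0155 = 0.0842
F* = 375.32 · e^(0.0842 × 8/12) = 375.32 · e^0.056133 = 375.32 × 1.057738 = $396.9902
Market $399.27 > fair $396.9902: forward overpriced → cash-and-carry (buy spot, short the forward).
At maturity, profit = |F_mkt − F*| = |399.27 − 396.9902| = $2.28 per share

$2.28 per share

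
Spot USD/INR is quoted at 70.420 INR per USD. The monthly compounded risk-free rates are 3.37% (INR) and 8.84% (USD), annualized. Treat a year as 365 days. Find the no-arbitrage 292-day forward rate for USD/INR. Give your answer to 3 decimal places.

67.420

By covered interest parity, F = S · (1+r_INR/12)^(12T) / (1+r_USD/12)^(12T)
= 70.420 × 1.027288 / 1.073002 = 70.420 × 0.957396
F = 67.420 INR per USD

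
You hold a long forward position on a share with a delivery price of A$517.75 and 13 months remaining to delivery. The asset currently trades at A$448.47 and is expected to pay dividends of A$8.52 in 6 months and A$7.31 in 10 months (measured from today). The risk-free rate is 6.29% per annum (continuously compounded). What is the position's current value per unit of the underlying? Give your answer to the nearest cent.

-A$50.37

PV(remaining dividends) I = 8.52·e^(−0.0629·6/12) + 7.31·e^(−0.0629·10/12) = 15.1929
Current forward F = (S − I)·e^(rT) = (448.47 − 15.1929)·e^(0.0629·13/12) = 433.2771 × 1.070517 = 463.8305
Value (long) = (F − K)·e^(−rT) = (463.8305 − 517.75) × 0.934128 = -50.3677
Value = -A$50.37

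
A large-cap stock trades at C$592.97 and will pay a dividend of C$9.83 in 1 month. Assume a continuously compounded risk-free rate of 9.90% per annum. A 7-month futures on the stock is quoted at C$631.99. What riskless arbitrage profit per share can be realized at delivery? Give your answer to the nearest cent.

C$14.10 per share

PV(dividends) I = 9.83·e^(−0.0990·1/12) = 9.7492
Fair futures F* = (S − I)·e^(rT) = (592.97 − 9.7492)·e^0.057750 = 583.2208 × 1.059450 = 617.8933
Market C$631.99 > fair 617.8933: forward overpriced → cash-and-carry (borrow at r, buy the stock and collect the dividends, short the forward).
Profit at T = |F_mkt − F*| = |631.99 − 617.8933| = C$14.10 per share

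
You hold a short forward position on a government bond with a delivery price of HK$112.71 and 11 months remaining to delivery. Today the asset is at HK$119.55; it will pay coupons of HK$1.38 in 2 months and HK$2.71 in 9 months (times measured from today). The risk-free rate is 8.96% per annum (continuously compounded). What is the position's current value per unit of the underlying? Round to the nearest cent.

PV(remaining coupons) I = 1.38·e^(−0.0896·2/12) + 2.71·e^(−0.0896·9/12) = 3.8934
Current forward F = (S − I)·e^(rT) = (119.55 − 3.8934)·e^(0.0896·11/12) = 115.6566 × 1.085601 = 125.5569
Value (long) = (F − K)·e^(−rT) = (125.5569 − 112.71) × 0.921149 = 11.8339
Short position value = −(long value) = -HK$11.83

-HK$11.83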